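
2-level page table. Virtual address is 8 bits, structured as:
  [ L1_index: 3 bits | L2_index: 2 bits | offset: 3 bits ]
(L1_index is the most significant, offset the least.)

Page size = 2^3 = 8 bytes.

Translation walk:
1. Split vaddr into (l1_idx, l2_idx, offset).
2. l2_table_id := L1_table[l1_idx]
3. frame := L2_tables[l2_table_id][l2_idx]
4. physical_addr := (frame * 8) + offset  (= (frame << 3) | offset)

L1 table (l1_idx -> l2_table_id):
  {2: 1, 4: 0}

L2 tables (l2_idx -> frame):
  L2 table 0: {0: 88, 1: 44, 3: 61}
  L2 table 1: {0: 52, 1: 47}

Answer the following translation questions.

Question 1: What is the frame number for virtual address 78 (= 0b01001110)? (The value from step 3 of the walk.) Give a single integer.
vaddr = 78: l1_idx=2, l2_idx=1
L1[2] = 1; L2[1][1] = 47

Answer: 47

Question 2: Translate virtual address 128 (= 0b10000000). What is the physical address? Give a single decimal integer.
vaddr = 128 = 0b10000000
Split: l1_idx=4, l2_idx=0, offset=0
L1[4] = 0
L2[0][0] = 88
paddr = 88 * 8 + 0 = 704

Answer: 704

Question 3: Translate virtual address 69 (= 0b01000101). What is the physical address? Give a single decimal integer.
vaddr = 69 = 0b01000101
Split: l1_idx=2, l2_idx=0, offset=5
L1[2] = 1
L2[1][0] = 52
paddr = 52 * 8 + 5 = 421

Answer: 421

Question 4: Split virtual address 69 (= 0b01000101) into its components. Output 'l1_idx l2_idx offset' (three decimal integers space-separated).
Answer: 2 0 5

Derivation:
vaddr = 69 = 0b01000101
  top 3 bits -> l1_idx = 2
  next 2 bits -> l2_idx = 0
  bottom 3 bits -> offset = 5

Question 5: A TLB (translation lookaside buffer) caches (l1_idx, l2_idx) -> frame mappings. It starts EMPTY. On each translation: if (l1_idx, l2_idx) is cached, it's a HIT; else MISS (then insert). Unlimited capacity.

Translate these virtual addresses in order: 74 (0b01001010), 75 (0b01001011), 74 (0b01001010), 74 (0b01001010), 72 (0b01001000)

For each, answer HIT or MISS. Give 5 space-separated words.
Answer: MISS HIT HIT HIT HIT

Derivation:
vaddr=74: (2,1) not in TLB -> MISS, insert
vaddr=75: (2,1) in TLB -> HIT
vaddr=74: (2,1) in TLB -> HIT
vaddr=74: (2,1) in TLB -> HIT
vaddr=72: (2,1) in TLB -> HIT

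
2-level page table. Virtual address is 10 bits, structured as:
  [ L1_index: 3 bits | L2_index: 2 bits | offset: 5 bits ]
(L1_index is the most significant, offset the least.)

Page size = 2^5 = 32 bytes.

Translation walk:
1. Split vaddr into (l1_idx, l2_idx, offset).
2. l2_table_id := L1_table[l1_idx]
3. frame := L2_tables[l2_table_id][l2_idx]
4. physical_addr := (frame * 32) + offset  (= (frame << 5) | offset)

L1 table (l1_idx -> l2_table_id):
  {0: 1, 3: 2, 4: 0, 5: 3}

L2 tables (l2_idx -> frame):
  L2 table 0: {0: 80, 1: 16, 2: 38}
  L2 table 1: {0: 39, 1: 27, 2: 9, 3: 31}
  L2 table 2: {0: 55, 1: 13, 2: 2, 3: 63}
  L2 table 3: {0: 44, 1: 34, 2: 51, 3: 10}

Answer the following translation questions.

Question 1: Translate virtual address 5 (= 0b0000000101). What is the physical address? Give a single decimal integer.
Answer: 1253

Derivation:
vaddr = 5 = 0b0000000101
Split: l1_idx=0, l2_idx=0, offset=5
L1[0] = 1
L2[1][0] = 39
paddr = 39 * 32 + 5 = 1253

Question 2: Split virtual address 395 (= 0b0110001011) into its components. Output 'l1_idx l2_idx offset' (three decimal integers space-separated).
vaddr = 395 = 0b0110001011
  top 3 bits -> l1_idx = 3
  next 2 bits -> l2_idx = 0
  bottom 5 bits -> offset = 11

Answer: 3 0 11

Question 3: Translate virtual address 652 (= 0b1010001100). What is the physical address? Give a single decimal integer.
Answer: 1420

Derivation:
vaddr = 652 = 0b1010001100
Split: l1_idx=5, l2_idx=0, offset=12
L1[5] = 3
L2[3][0] = 44
paddr = 44 * 32 + 12 = 1420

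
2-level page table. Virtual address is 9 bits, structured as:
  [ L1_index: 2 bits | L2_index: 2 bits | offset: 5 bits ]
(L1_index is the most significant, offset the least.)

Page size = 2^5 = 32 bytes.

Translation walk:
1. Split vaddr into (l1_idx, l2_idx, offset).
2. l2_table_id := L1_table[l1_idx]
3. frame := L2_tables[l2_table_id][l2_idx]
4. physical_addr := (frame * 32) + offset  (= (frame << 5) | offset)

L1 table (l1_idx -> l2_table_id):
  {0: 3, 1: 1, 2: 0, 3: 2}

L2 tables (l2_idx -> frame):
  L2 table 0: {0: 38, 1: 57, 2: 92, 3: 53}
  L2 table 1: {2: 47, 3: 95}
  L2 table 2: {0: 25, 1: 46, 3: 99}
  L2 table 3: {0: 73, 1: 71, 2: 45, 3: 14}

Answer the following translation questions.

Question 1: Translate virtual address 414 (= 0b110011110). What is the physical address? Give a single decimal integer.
Answer: 830

Derivation:
vaddr = 414 = 0b110011110
Split: l1_idx=3, l2_idx=0, offset=30
L1[3] = 2
L2[2][0] = 25
paddr = 25 * 32 + 30 = 830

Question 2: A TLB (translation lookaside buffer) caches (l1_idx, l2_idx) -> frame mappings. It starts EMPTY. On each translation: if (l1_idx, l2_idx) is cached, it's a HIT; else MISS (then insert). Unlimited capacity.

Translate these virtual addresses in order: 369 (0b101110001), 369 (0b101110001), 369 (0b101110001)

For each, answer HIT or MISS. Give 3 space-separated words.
Answer: MISS HIT HIT

Derivation:
vaddr=369: (2,3) not in TLB -> MISS, insert
vaddr=369: (2,3) in TLB -> HIT
vaddr=369: (2,3) in TLB -> HIT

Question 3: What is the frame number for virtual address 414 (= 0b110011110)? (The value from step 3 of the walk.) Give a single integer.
vaddr = 414: l1_idx=3, l2_idx=0
L1[3] = 2; L2[2][0] = 25

Answer: 25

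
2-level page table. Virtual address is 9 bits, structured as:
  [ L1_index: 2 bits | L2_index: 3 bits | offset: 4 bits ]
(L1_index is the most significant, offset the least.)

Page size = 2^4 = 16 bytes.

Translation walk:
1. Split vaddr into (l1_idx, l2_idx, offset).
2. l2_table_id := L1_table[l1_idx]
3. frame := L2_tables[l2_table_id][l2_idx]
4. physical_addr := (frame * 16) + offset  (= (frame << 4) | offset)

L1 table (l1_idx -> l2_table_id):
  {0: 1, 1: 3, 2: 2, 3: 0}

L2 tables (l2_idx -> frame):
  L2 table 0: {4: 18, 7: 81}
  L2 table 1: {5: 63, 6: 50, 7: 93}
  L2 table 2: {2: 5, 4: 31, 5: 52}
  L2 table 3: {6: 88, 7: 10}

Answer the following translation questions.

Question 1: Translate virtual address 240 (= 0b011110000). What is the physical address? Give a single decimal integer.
Answer: 160

Derivation:
vaddr = 240 = 0b011110000
Split: l1_idx=1, l2_idx=7, offset=0
L1[1] = 3
L2[3][7] = 10
paddr = 10 * 16 + 0 = 160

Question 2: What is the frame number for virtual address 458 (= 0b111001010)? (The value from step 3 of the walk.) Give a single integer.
Answer: 18

Derivation:
vaddr = 458: l1_idx=3, l2_idx=4
L1[3] = 0; L2[0][4] = 18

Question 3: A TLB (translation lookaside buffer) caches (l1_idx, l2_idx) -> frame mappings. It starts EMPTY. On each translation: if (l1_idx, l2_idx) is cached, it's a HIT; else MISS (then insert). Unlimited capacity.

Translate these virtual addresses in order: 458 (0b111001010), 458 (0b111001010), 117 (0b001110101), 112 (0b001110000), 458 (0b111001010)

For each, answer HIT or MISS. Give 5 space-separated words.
Answer: MISS HIT MISS HIT HIT

Derivation:
vaddr=458: (3,4) not in TLB -> MISS, insert
vaddr=458: (3,4) in TLB -> HIT
vaddr=117: (0,7) not in TLB -> MISS, insert
vaddr=112: (0,7) in TLB -> HIT
vaddr=458: (3,4) in TLB -> HIT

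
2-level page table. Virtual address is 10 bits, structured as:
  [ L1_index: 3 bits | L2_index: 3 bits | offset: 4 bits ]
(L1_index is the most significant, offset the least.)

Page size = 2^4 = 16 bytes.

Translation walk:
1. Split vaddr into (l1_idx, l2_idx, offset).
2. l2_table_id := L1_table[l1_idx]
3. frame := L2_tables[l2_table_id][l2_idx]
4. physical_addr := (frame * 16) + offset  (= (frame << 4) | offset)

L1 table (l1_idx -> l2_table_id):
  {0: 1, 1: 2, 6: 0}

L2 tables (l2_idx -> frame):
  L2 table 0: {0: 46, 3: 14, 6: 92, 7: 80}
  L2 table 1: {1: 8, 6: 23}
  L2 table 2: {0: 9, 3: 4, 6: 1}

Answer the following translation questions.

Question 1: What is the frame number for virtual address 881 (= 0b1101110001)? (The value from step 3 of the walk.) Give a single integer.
Answer: 80

Derivation:
vaddr = 881: l1_idx=6, l2_idx=7
L1[6] = 0; L2[0][7] = 80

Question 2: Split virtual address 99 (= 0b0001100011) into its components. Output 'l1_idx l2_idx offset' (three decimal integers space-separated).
Answer: 0 6 3

Derivation:
vaddr = 99 = 0b0001100011
  top 3 bits -> l1_idx = 0
  next 3 bits -> l2_idx = 6
  bottom 4 bits -> offset = 3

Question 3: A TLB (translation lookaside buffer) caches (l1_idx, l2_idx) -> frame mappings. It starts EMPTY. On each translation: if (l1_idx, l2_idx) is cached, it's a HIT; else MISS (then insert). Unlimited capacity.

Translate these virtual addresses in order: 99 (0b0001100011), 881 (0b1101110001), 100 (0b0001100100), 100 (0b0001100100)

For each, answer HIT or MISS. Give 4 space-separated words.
Answer: MISS MISS HIT HIT

Derivation:
vaddr=99: (0,6) not in TLB -> MISS, insert
vaddr=881: (6,7) not in TLB -> MISS, insert
vaddr=100: (0,6) in TLB -> HIT
vaddr=100: (0,6) in TLB -> HIT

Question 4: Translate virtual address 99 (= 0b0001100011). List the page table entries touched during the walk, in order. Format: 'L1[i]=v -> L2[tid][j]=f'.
vaddr = 99 = 0b0001100011
Split: l1_idx=0, l2_idx=6, offset=3

Answer: L1[0]=1 -> L2[1][6]=23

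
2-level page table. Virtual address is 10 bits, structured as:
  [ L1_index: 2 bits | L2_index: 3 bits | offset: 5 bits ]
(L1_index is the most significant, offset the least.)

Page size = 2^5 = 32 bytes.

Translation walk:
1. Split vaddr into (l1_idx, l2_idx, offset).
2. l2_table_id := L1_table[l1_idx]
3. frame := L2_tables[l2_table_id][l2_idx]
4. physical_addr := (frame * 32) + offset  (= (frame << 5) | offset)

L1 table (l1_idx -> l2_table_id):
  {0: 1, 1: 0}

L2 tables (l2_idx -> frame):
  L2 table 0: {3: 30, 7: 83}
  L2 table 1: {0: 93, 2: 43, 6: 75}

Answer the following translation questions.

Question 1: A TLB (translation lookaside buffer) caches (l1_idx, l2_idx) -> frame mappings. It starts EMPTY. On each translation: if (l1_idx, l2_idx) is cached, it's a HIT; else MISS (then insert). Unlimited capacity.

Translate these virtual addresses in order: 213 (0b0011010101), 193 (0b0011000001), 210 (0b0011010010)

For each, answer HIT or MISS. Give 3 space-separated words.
vaddr=213: (0,6) not in TLB -> MISS, insert
vaddr=193: (0,6) in TLB -> HIT
vaddr=210: (0,6) in TLB -> HIT

Answer: MISS HIT HIT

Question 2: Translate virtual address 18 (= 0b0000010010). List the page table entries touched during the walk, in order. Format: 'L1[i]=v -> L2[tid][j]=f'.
Answer: L1[0]=1 -> L2[1][0]=93

Derivation:
vaddr = 18 = 0b0000010010
Split: l1_idx=0, l2_idx=0, offset=18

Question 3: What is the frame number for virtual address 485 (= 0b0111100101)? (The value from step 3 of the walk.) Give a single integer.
vaddr = 485: l1_idx=1, l2_idx=7
L1[1] = 0; L2[0][7] = 83

Answer: 83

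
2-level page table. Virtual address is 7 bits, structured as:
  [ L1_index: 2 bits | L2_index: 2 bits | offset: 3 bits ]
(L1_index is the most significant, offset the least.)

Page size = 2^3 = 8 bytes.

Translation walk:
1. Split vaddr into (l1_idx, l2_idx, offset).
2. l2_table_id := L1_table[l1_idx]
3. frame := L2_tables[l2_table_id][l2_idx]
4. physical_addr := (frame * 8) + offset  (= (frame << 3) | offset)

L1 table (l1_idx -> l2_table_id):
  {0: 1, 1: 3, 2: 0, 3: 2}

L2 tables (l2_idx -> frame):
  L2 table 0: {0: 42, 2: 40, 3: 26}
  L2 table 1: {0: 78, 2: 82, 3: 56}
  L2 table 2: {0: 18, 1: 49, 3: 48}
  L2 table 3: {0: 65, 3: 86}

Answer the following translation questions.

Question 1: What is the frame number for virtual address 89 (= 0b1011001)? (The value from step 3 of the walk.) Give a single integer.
vaddr = 89: l1_idx=2, l2_idx=3
L1[2] = 0; L2[0][3] = 26

Answer: 26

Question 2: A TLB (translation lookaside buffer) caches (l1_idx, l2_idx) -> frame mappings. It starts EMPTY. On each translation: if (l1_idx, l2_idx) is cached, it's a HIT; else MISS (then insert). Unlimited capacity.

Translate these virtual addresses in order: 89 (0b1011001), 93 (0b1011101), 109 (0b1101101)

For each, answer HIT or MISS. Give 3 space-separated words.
vaddr=89: (2,3) not in TLB -> MISS, insert
vaddr=93: (2,3) in TLB -> HIT
vaddr=109: (3,1) not in TLB -> MISS, insert

Answer: MISS HIT MISS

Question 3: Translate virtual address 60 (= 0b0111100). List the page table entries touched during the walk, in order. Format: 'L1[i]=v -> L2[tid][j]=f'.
vaddr = 60 = 0b0111100
Split: l1_idx=1, l2_idx=3, offset=4

Answer: L1[1]=3 -> L2[3][3]=86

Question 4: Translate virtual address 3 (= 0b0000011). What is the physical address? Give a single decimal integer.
vaddr = 3 = 0b0000011
Split: l1_idx=0, l2_idx=0, offset=3
L1[0] = 1
L2[1][0] = 78
paddr = 78 * 8 + 3 = 627

Answer: 627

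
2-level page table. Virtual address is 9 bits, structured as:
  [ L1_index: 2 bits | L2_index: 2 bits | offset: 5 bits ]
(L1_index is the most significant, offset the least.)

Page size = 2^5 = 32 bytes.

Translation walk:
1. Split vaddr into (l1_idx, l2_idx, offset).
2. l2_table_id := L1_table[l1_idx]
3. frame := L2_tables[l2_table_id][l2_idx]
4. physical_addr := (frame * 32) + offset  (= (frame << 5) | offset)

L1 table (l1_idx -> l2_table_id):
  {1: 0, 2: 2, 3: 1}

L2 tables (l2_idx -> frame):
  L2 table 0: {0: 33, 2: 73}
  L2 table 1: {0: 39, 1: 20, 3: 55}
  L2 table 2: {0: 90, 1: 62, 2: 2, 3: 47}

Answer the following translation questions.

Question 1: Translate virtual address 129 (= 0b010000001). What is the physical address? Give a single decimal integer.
vaddr = 129 = 0b010000001
Split: l1_idx=1, l2_idx=0, offset=1
L1[1] = 0
L2[0][0] = 33
paddr = 33 * 32 + 1 = 1057

Answer: 1057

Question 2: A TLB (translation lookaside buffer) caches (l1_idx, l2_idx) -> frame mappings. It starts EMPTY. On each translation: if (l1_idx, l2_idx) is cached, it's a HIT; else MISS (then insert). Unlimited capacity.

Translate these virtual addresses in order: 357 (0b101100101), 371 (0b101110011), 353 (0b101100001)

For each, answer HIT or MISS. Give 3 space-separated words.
vaddr=357: (2,3) not in TLB -> MISS, insert
vaddr=371: (2,3) in TLB -> HIT
vaddr=353: (2,3) in TLB -> HIT

Answer: MISS HIT HIT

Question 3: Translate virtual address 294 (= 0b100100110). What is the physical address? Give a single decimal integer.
vaddr = 294 = 0b100100110
Split: l1_idx=2, l2_idx=1, offset=6
L1[2] = 2
L2[2][1] = 62
paddr = 62 * 32 + 6 = 1990

Answer: 1990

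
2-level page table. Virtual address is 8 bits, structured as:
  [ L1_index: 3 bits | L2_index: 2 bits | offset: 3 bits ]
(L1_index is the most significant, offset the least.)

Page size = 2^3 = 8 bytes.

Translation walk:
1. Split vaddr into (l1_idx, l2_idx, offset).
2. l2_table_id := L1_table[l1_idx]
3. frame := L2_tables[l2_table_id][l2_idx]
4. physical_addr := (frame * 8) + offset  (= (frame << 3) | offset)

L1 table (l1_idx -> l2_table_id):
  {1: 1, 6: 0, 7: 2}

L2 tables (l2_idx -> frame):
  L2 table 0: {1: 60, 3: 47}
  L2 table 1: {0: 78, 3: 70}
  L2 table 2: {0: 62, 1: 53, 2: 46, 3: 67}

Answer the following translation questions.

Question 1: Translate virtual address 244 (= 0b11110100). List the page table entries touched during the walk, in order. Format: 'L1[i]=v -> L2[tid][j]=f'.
Answer: L1[7]=2 -> L2[2][2]=46

Derivation:
vaddr = 244 = 0b11110100
Split: l1_idx=7, l2_idx=2, offset=4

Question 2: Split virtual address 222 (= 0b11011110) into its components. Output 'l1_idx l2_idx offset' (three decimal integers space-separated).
Answer: 6 3 6

Derivation:
vaddr = 222 = 0b11011110
  top 3 bits -> l1_idx = 6
  next 2 bits -> l2_idx = 3
  bottom 3 bits -> offset = 6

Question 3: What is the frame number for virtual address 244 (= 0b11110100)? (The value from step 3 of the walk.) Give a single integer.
vaddr = 244: l1_idx=7, l2_idx=2
L1[7] = 2; L2[2][2] = 46

Answer: 46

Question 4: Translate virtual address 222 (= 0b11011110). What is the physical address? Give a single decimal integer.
vaddr = 222 = 0b11011110
Split: l1_idx=6, l2_idx=3, offset=6
L1[6] = 0
L2[0][3] = 47
paddr = 47 * 8 + 6 = 382

Answer: 382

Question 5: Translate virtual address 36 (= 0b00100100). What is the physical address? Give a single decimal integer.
Answer: 628

Derivation:
vaddr = 36 = 0b00100100
Split: l1_idx=1, l2_idx=0, offset=4
L1[1] = 1
L2[1][0] = 78
paddr = 78 * 8 + 4 = 628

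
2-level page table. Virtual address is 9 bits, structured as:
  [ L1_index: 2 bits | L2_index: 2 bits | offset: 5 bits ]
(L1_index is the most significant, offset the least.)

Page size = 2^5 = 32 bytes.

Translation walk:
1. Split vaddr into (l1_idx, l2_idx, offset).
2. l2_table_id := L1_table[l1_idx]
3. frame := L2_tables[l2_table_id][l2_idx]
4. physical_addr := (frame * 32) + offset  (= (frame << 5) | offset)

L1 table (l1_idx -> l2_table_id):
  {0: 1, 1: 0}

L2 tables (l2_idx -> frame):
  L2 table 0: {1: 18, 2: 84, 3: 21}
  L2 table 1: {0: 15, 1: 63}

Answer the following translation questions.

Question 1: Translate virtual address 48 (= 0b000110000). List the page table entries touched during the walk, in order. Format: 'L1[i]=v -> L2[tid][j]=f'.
vaddr = 48 = 0b000110000
Split: l1_idx=0, l2_idx=1, offset=16

Answer: L1[0]=1 -> L2[1][1]=63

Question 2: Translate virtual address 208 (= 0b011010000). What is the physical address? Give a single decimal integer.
Answer: 2704

Derivation:
vaddr = 208 = 0b011010000
Split: l1_idx=1, l2_idx=2, offset=16
L1[1] = 0
L2[0][2] = 84
paddr = 84 * 32 + 16 = 2704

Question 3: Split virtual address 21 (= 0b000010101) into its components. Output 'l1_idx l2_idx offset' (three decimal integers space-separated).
Answer: 0 0 21

Derivation:
vaddr = 21 = 0b000010101
  top 2 bits -> l1_idx = 0
  next 2 bits -> l2_idx = 0
  bottom 5 bits -> offset = 21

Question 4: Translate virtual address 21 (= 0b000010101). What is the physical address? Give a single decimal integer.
vaddr = 21 = 0b000010101
Split: l1_idx=0, l2_idx=0, offset=21
L1[0] = 1
L2[1][0] = 15
paddr = 15 * 32 + 21 = 501

Answer: 501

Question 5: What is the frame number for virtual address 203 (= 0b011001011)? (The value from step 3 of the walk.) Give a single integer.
vaddr = 203: l1_idx=1, l2_idx=2
L1[1] = 0; L2[0][2] = 84

Answer: 84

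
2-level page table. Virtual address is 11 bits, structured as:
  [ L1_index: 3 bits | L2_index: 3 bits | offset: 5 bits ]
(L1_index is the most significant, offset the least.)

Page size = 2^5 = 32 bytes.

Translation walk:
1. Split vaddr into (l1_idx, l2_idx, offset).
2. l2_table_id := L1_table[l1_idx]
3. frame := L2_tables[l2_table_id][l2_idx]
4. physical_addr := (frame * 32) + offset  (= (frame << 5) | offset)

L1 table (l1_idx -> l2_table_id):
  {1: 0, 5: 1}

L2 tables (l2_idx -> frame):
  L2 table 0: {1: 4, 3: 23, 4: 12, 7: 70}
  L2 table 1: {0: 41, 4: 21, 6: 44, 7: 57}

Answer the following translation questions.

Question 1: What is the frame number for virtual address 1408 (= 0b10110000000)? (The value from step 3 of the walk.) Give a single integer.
vaddr = 1408: l1_idx=5, l2_idx=4
L1[5] = 1; L2[1][4] = 21

Answer: 21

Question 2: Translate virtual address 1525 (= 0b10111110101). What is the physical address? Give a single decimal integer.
vaddr = 1525 = 0b10111110101
Split: l1_idx=5, l2_idx=7, offset=21
L1[5] = 1
L2[1][7] = 57
paddr = 57 * 32 + 21 = 1845

Answer: 1845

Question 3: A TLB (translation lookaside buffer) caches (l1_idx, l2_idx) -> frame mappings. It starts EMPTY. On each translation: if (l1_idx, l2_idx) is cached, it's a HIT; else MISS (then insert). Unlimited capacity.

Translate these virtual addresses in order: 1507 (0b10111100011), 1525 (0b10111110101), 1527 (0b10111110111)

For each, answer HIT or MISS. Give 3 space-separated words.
vaddr=1507: (5,7) not in TLB -> MISS, insert
vaddr=1525: (5,7) in TLB -> HIT
vaddr=1527: (5,7) in TLB -> HIT

Answer: MISS HIT HIT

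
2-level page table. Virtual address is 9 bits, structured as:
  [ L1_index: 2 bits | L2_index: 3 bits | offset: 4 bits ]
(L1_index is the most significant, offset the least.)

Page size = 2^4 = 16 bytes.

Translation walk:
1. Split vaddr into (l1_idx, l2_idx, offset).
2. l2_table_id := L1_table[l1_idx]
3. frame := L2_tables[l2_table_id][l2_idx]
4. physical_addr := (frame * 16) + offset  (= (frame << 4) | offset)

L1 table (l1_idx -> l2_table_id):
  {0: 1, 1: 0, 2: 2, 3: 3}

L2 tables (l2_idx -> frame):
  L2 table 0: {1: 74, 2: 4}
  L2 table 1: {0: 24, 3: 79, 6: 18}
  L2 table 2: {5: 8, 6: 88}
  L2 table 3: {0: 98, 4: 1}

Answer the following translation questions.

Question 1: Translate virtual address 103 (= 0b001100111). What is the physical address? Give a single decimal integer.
Answer: 295

Derivation:
vaddr = 103 = 0b001100111
Split: l1_idx=0, l2_idx=6, offset=7
L1[0] = 1
L2[1][6] = 18
paddr = 18 * 16 + 7 = 295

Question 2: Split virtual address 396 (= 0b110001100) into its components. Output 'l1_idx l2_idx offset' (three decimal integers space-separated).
Answer: 3 0 12

Derivation:
vaddr = 396 = 0b110001100
  top 2 bits -> l1_idx = 3
  next 3 bits -> l2_idx = 0
  bottom 4 bits -> offset = 12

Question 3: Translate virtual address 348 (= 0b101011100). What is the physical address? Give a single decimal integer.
vaddr = 348 = 0b101011100
Split: l1_idx=2, l2_idx=5, offset=12
L1[2] = 2
L2[2][5] = 8
paddr = 8 * 16 + 12 = 140

Answer: 140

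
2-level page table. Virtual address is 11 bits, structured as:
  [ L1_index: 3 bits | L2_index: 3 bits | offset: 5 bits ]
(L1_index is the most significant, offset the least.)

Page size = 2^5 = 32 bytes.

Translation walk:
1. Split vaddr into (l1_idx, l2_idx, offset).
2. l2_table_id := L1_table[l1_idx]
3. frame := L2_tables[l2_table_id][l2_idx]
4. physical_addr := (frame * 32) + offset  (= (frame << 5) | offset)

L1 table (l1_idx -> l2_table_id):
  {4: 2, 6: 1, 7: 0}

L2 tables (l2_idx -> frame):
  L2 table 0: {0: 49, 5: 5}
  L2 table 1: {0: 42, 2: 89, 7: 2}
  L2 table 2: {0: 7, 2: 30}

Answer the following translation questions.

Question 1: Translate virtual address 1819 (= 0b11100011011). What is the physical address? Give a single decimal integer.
vaddr = 1819 = 0b11100011011
Split: l1_idx=7, l2_idx=0, offset=27
L1[7] = 0
L2[0][0] = 49
paddr = 49 * 32 + 27 = 1595

Answer: 1595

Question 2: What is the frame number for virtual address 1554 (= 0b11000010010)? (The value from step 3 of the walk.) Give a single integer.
vaddr = 1554: l1_idx=6, l2_idx=0
L1[6] = 1; L2[1][0] = 42

Answer: 42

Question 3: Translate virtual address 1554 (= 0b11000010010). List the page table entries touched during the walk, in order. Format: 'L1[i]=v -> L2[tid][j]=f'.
Answer: L1[6]=1 -> L2[1][0]=42

Derivation:
vaddr = 1554 = 0b11000010010
Split: l1_idx=6, l2_idx=0, offset=18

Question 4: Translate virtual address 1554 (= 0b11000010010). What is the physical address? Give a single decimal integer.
Answer: 1362

Derivation:
vaddr = 1554 = 0b11000010010
Split: l1_idx=6, l2_idx=0, offset=18
L1[6] = 1
L2[1][0] = 42
paddr = 42 * 32 + 18 = 1362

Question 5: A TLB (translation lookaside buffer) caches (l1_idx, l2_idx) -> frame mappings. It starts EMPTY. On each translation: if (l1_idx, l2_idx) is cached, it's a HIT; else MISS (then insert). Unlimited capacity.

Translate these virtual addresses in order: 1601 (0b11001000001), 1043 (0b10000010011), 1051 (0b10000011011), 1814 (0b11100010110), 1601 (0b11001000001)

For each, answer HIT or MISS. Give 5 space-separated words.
vaddr=1601: (6,2) not in TLB -> MISS, insert
vaddr=1043: (4,0) not in TLB -> MISS, insert
vaddr=1051: (4,0) in TLB -> HIT
vaddr=1814: (7,0) not in TLB -> MISS, insert
vaddr=1601: (6,2) in TLB -> HIT

Answer: MISS MISS HIT MISS HIT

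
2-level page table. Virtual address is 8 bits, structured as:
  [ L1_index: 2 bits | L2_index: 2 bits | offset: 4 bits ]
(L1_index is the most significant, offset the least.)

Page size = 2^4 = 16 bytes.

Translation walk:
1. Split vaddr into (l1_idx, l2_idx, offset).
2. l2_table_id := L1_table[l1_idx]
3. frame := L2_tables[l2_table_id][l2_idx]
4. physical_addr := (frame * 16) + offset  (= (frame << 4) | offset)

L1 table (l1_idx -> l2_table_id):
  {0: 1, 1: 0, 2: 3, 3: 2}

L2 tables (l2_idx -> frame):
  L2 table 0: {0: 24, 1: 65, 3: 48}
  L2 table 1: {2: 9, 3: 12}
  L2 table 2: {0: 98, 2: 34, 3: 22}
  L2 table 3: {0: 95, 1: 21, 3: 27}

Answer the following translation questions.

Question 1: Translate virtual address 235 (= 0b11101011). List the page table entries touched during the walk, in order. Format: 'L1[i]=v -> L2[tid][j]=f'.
vaddr = 235 = 0b11101011
Split: l1_idx=3, l2_idx=2, offset=11

Answer: L1[3]=2 -> L2[2][2]=34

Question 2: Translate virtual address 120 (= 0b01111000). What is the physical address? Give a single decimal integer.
vaddr = 120 = 0b01111000
Split: l1_idx=1, l2_idx=3, offset=8
L1[1] = 0
L2[0][3] = 48
paddr = 48 * 16 + 8 = 776

Answer: 776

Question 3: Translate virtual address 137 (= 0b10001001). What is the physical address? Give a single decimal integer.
Answer: 1529

Derivation:
vaddr = 137 = 0b10001001
Split: l1_idx=2, l2_idx=0, offset=9
L1[2] = 3
L2[3][0] = 95
paddr = 95 * 16 + 9 = 1529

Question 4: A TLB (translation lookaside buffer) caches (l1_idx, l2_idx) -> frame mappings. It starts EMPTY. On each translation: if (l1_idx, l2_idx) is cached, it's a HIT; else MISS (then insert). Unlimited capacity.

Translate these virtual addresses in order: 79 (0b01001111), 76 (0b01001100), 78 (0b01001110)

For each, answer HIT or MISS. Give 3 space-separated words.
vaddr=79: (1,0) not in TLB -> MISS, insert
vaddr=76: (1,0) in TLB -> HIT
vaddr=78: (1,0) in TLB -> HIT

Answer: MISS HIT HIT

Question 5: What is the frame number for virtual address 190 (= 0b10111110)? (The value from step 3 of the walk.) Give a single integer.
Answer: 27

Derivation:
vaddr = 190: l1_idx=2, l2_idx=3
L1[2] = 3; L2[3][3] = 27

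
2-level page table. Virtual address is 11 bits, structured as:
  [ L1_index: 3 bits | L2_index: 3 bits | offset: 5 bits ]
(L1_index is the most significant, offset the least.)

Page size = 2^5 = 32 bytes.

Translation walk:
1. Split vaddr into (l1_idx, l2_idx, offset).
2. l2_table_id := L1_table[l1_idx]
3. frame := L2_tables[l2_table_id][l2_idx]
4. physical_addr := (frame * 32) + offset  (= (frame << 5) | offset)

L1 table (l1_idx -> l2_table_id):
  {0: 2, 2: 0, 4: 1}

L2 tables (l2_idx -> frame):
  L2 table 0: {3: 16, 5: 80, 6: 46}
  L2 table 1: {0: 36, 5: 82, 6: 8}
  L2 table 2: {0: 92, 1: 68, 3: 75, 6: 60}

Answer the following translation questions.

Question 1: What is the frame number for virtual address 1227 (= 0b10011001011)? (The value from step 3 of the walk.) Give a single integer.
vaddr = 1227: l1_idx=4, l2_idx=6
L1[4] = 1; L2[1][6] = 8

Answer: 8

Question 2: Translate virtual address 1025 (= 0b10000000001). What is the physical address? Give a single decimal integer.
Answer: 1153

Derivation:
vaddr = 1025 = 0b10000000001
Split: l1_idx=4, l2_idx=0, offset=1
L1[4] = 1
L2[1][0] = 36
paddr = 36 * 32 + 1 = 1153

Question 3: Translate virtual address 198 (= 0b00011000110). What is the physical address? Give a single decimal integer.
Answer: 1926

Derivation:
vaddr = 198 = 0b00011000110
Split: l1_idx=0, l2_idx=6, offset=6
L1[0] = 2
L2[2][6] = 60
paddr = 60 * 32 + 6 = 1926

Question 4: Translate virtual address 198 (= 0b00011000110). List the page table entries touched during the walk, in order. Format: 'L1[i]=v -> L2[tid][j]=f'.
Answer: L1[0]=2 -> L2[2][6]=60

Derivation:
vaddr = 198 = 0b00011000110
Split: l1_idx=0, l2_idx=6, offset=6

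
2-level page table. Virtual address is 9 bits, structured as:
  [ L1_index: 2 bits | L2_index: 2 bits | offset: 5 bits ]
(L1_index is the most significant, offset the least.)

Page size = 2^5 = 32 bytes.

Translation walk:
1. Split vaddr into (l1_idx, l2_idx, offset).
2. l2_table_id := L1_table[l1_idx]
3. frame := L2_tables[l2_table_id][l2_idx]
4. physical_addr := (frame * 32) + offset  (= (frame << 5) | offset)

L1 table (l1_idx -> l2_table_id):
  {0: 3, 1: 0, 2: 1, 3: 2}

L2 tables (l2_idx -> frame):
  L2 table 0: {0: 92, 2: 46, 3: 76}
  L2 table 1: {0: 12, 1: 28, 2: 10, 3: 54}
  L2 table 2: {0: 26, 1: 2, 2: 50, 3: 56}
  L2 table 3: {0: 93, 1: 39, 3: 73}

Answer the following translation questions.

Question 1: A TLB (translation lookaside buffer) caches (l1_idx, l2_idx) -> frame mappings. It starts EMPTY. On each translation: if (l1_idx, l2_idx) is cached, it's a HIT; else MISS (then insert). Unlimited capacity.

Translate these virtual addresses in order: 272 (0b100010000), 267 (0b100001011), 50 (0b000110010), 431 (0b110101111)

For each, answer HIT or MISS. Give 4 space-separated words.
Answer: MISS HIT MISS MISS

Derivation:
vaddr=272: (2,0) not in TLB -> MISS, insert
vaddr=267: (2,0) in TLB -> HIT
vaddr=50: (0,1) not in TLB -> MISS, insert
vaddr=431: (3,1) not in TLB -> MISS, insert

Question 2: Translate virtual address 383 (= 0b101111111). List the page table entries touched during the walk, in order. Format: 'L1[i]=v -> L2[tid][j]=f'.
vaddr = 383 = 0b101111111
Split: l1_idx=2, l2_idx=3, offset=31

Answer: L1[2]=1 -> L2[1][3]=54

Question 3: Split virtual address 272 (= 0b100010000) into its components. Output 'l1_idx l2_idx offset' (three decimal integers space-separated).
Answer: 2 0 16

Derivation:
vaddr = 272 = 0b100010000
  top 2 bits -> l1_idx = 2
  next 2 bits -> l2_idx = 0
  bottom 5 bits -> offset = 16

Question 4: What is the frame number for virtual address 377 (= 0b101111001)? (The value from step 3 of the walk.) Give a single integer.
Answer: 54

Derivation:
vaddr = 377: l1_idx=2, l2_idx=3
L1[2] = 1; L2[1][3] = 54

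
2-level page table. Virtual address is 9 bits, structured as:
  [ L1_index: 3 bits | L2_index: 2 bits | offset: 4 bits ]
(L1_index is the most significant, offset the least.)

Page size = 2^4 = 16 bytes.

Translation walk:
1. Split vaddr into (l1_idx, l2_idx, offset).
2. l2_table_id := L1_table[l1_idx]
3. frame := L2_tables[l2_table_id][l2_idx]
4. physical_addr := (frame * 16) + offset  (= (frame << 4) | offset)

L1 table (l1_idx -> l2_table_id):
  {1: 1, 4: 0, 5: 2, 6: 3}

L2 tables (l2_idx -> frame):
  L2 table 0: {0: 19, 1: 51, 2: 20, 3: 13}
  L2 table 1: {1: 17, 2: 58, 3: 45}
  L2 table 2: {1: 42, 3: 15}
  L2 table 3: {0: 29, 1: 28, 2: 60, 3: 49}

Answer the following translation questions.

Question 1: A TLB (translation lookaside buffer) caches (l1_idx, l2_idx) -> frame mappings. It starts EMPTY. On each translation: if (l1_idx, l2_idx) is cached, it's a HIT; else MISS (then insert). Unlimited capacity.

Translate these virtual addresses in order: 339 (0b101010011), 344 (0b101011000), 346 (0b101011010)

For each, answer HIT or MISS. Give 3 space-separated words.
Answer: MISS HIT HIT

Derivation:
vaddr=339: (5,1) not in TLB -> MISS, insert
vaddr=344: (5,1) in TLB -> HIT
vaddr=346: (5,1) in TLB -> HIT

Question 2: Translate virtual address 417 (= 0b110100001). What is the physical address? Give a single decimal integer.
vaddr = 417 = 0b110100001
Split: l1_idx=6, l2_idx=2, offset=1
L1[6] = 3
L2[3][2] = 60
paddr = 60 * 16 + 1 = 961

Answer: 961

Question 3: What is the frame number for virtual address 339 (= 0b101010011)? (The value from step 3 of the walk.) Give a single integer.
Answer: 42

Derivation:
vaddr = 339: l1_idx=5, l2_idx=1
L1[5] = 2; L2[2][1] = 42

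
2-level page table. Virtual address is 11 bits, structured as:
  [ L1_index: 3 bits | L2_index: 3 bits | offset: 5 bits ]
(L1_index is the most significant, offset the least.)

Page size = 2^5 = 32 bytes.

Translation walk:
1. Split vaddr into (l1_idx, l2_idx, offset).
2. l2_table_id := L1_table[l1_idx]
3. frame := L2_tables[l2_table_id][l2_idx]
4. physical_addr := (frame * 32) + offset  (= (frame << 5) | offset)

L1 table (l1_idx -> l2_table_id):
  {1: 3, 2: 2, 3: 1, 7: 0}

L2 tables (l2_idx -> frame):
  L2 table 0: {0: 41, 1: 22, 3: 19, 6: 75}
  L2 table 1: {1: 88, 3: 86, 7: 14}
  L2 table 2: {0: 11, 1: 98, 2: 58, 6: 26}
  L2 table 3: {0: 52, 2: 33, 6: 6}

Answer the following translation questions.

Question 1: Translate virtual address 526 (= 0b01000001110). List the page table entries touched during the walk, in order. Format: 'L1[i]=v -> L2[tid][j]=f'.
Answer: L1[2]=2 -> L2[2][0]=11

Derivation:
vaddr = 526 = 0b01000001110
Split: l1_idx=2, l2_idx=0, offset=14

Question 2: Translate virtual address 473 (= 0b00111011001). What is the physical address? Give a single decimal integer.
vaddr = 473 = 0b00111011001
Split: l1_idx=1, l2_idx=6, offset=25
L1[1] = 3
L2[3][6] = 6
paddr = 6 * 32 + 25 = 217

Answer: 217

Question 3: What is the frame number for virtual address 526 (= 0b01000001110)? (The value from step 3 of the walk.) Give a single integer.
Answer: 11

Derivation:
vaddr = 526: l1_idx=2, l2_idx=0
L1[2] = 2; L2[2][0] = 11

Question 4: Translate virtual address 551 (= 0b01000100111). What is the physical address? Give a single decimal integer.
Answer: 3143

Derivation:
vaddr = 551 = 0b01000100111
Split: l1_idx=2, l2_idx=1, offset=7
L1[2] = 2
L2[2][1] = 98
paddr = 98 * 32 + 7 = 3143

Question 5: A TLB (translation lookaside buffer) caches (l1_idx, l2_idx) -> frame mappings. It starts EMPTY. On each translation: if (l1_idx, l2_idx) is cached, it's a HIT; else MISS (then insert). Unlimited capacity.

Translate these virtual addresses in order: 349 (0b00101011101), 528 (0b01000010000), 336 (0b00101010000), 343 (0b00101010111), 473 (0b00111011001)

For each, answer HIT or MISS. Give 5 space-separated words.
vaddr=349: (1,2) not in TLB -> MISS, insert
vaddr=528: (2,0) not in TLB -> MISS, insert
vaddr=336: (1,2) in TLB -> HIT
vaddr=343: (1,2) in TLB -> HIT
vaddr=473: (1,6) not in TLB -> MISS, insert

Answer: MISS MISS HIT HIT MISS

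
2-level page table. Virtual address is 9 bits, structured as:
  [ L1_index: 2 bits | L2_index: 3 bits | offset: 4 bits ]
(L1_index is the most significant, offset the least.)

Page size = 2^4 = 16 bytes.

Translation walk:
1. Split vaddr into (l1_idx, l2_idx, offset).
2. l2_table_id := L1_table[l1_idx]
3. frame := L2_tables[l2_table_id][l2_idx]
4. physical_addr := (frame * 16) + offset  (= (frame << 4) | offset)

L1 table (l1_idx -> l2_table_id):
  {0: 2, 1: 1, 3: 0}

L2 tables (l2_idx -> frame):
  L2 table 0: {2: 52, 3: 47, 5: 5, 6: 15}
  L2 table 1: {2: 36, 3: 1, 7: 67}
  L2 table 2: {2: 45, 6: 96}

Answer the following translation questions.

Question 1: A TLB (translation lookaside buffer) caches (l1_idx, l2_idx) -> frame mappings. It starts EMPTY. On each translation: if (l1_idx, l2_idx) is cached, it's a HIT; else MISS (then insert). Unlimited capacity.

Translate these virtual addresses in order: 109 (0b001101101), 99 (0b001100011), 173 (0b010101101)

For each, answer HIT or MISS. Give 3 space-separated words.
Answer: MISS HIT MISS

Derivation:
vaddr=109: (0,6) not in TLB -> MISS, insert
vaddr=99: (0,6) in TLB -> HIT
vaddr=173: (1,2) not in TLB -> MISS, insert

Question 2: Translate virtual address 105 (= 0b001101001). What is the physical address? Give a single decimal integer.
Answer: 1545

Derivation:
vaddr = 105 = 0b001101001
Split: l1_idx=0, l2_idx=6, offset=9
L1[0] = 2
L2[2][6] = 96
paddr = 96 * 16 + 9 = 1545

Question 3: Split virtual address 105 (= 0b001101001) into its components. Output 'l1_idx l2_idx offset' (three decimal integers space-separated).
Answer: 0 6 9

Derivation:
vaddr = 105 = 0b001101001
  top 2 bits -> l1_idx = 0
  next 3 bits -> l2_idx = 6
  bottom 4 bits -> offset = 9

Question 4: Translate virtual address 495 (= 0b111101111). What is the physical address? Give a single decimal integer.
Answer: 255

Derivation:
vaddr = 495 = 0b111101111
Split: l1_idx=3, l2_idx=6, offset=15
L1[3] = 0
L2[0][6] = 15
paddr = 15 * 16 + 15 = 255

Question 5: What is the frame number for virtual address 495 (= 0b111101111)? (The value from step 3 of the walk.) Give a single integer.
vaddr = 495: l1_idx=3, l2_idx=6
L1[3] = 0; L2[0][6] = 15

Answer: 15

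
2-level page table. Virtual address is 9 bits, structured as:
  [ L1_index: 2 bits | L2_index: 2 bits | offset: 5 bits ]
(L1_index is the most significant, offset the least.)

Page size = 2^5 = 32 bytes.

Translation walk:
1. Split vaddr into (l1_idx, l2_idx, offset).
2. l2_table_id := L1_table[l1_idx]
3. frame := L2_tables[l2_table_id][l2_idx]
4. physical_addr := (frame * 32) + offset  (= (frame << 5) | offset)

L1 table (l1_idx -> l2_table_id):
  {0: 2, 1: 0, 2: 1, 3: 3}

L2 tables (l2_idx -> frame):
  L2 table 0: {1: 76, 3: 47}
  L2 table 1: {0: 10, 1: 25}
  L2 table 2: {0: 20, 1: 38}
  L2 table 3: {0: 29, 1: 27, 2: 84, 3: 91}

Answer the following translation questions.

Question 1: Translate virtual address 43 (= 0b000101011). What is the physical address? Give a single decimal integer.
vaddr = 43 = 0b000101011
Split: l1_idx=0, l2_idx=1, offset=11
L1[0] = 2
L2[2][1] = 38
paddr = 38 * 32 + 11 = 1227

Answer: 1227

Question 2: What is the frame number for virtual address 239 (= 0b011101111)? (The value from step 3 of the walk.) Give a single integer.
Answer: 47

Derivation:
vaddr = 239: l1_idx=1, l2_idx=3
L1[1] = 0; L2[0][3] = 47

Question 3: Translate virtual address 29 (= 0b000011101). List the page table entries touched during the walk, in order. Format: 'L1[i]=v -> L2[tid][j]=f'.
Answer: L1[0]=2 -> L2[2][0]=20

Derivation:
vaddr = 29 = 0b000011101
Split: l1_idx=0, l2_idx=0, offset=29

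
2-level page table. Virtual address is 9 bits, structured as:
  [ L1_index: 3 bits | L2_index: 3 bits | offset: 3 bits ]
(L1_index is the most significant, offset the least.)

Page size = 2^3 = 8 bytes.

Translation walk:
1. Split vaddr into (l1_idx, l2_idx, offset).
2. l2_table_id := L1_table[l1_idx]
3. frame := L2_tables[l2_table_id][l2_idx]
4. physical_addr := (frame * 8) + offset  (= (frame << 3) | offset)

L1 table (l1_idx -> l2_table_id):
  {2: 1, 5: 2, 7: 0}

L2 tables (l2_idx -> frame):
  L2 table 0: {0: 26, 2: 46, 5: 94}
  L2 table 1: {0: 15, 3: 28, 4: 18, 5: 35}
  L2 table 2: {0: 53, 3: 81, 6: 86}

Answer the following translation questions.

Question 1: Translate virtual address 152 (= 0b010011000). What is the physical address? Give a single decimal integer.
Answer: 224

Derivation:
vaddr = 152 = 0b010011000
Split: l1_idx=2, l2_idx=3, offset=0
L1[2] = 1
L2[1][3] = 28
paddr = 28 * 8 + 0 = 224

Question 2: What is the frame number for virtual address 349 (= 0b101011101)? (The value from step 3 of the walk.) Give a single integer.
vaddr = 349: l1_idx=5, l2_idx=3
L1[5] = 2; L2[2][3] = 81

Answer: 81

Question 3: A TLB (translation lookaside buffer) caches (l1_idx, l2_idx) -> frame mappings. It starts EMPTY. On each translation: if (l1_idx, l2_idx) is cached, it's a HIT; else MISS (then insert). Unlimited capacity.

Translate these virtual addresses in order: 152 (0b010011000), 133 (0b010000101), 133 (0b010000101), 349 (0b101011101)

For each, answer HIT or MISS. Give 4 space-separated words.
vaddr=152: (2,3) not in TLB -> MISS, insert
vaddr=133: (2,0) not in TLB -> MISS, insert
vaddr=133: (2,0) in TLB -> HIT
vaddr=349: (5,3) not in TLB -> MISS, insert

Answer: MISS MISS HIT MISS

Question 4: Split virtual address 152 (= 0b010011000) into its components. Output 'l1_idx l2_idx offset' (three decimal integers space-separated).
vaddr = 152 = 0b010011000
  top 3 bits -> l1_idx = 2
  next 3 bits -> l2_idx = 3
  bottom 3 bits -> offset = 0

Answer: 2 3 0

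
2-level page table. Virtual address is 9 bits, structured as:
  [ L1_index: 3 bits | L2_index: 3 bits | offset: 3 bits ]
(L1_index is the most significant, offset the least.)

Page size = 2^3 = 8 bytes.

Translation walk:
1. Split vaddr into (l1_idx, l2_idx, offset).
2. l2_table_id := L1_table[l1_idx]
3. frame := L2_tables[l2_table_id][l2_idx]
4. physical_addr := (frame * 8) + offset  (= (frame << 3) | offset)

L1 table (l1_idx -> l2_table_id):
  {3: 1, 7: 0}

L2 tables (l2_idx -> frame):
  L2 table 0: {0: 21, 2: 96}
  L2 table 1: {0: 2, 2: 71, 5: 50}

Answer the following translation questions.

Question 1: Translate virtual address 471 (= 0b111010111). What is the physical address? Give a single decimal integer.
Answer: 775

Derivation:
vaddr = 471 = 0b111010111
Split: l1_idx=7, l2_idx=2, offset=7
L1[7] = 0
L2[0][2] = 96
paddr = 96 * 8 + 7 = 775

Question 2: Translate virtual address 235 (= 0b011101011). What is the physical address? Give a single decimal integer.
Answer: 403

Derivation:
vaddr = 235 = 0b011101011
Split: l1_idx=3, l2_idx=5, offset=3
L1[3] = 1
L2[1][5] = 50
paddr = 50 * 8 + 3 = 403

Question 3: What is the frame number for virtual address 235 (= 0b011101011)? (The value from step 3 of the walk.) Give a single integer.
Answer: 50

Derivation:
vaddr = 235: l1_idx=3, l2_idx=5
L1[3] = 1; L2[1][5] = 50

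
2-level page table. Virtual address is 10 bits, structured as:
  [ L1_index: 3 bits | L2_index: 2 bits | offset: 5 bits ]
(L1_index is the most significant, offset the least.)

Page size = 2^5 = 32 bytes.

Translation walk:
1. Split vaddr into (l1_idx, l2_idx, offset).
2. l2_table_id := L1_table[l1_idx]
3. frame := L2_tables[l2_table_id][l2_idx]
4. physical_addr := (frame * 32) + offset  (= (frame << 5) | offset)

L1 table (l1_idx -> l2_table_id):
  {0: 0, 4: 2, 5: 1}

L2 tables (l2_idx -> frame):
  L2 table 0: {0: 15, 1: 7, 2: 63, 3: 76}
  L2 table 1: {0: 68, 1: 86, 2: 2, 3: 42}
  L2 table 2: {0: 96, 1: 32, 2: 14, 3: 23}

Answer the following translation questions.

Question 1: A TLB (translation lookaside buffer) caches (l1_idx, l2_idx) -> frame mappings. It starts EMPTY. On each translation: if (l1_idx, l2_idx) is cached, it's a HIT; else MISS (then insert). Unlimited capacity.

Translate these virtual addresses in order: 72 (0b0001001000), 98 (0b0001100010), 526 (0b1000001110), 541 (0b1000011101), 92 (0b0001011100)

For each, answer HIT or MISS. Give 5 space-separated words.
vaddr=72: (0,2) not in TLB -> MISS, insert
vaddr=98: (0,3) not in TLB -> MISS, insert
vaddr=526: (4,0) not in TLB -> MISS, insert
vaddr=541: (4,0) in TLB -> HIT
vaddr=92: (0,2) in TLB -> HIT

Answer: MISS MISS MISS HIT HIT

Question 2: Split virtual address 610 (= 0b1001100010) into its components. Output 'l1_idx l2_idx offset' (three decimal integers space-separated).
Answer: 4 3 2

Derivation:
vaddr = 610 = 0b1001100010
  top 3 bits -> l1_idx = 4
  next 2 bits -> l2_idx = 3
  bottom 5 bits -> offset = 2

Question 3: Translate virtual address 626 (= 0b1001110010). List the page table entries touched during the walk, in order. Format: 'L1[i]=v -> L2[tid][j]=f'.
Answer: L1[4]=2 -> L2[2][3]=23

Derivation:
vaddr = 626 = 0b1001110010
Split: l1_idx=4, l2_idx=3, offset=18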